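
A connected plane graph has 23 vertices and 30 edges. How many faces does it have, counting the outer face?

Euler's formula for a connected plane graph: V − E + F = 2, so F = 2 − 23 + 30 = 9.

9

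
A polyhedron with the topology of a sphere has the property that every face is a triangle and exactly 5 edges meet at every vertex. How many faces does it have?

Each face has 3 edges and each edge borders two faces, so 2E = 3F.
Each vertex has degree 5, so 5V = 2E and hence V = 3F/5.
Euler: V − E + F = 2 ⇒ (3F/5) − (3F/2) + F = 2.
Multiply by 10: (6 − 15 + 10)F = 20, i.e. 1F = 20.
So F = 20, E = 3·20/2 = 30, V = 3·20/5 = 12.

20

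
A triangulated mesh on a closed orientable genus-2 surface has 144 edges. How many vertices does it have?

χ = 2 − 2·2 = -2, and every face is a triangle so 3F = 2E.
F = 2E/3 = 96. Then V = -2 + E − F = -2 + 144 − 96 = 46.

46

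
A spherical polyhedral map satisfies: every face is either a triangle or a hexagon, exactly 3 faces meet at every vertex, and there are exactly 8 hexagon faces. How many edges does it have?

30

Let x be the number of triangles; then F = 8 + x.
Edge–face incidences: 2E = 6·8 + 3·x = 48 + 3x.
Every vertex has degree 3, so 3V = 2E.
Euler: V − E + F = 2 ⇒ (2E)/3 − E + (8 + x) = 2.
Multiply by 6: 2·(2E) − 3·(2E) + 6·(8 + x) = 12, i.e. 48 + 6x − (48 + 3x) = 12.
Collecting terms: 3x = 12, so x = 4.
Then 2E = 48 + 3·4 = 60, so E = 30, V = 2E/3 = 20, F = 8 + 4 = 12.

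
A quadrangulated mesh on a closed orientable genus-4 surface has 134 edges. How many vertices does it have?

χ = 2 − 2·4 = -6, and every face is a square so 4F = 2E.
F = 2E/4 = 67. Then V = -6 + E − F = -6 + 134 − 67 = 61.

61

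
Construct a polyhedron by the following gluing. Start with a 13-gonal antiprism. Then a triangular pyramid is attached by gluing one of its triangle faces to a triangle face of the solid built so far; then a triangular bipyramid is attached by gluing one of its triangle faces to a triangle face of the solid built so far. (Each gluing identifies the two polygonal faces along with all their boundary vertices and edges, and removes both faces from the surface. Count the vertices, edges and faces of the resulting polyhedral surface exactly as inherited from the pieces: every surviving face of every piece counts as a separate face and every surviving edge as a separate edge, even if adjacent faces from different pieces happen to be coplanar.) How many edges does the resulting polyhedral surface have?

61

A 13-gonal antiprism: V=26, E=52, F=28.
Attach a triangular pyramid (V=4, E=6, F=4) along a 3-gon: merge 3 vertices and 3 edges, delete both glued faces → V=27, E=55, F=30.
Attach a triangular bipyramid (V=5, E=9, F=6) along a 3-gon: merge 3 vertices and 3 edges, delete both glued faces → V=29, E=61, F=34.
Check: V − E + F = 29 − 61 + 34 = 2.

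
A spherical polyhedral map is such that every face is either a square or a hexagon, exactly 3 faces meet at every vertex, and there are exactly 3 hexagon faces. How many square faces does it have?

6

Let x be the number of squares; then F = 3 + x.
Edge–face incidences: 2E = 6·3 + 4·x = 18 + 4x.
Every vertex has degree 3, so 3V = 2E.
Euler: V − E + F = 2 ⇒ (2E)/3 − E + (3 + x) = 2.
Multiply by 6: 2·(2E) − 3·(2E) + 6·(3 + x) = 12, i.e. 18 + 6x − (18 + 4x) = 12.
Collecting terms: 2x = 12, so x = 6.
Then 2E = 18 + 4·6 = 42, so E = 21, V = 2E/3 = 14, F = 3 + 6 = 9.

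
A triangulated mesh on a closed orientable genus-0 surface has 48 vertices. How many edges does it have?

138

χ = 2 − 2·0 = 2, and every face is a triangle so 3F = 2E.
V − E + F = 2 with E = 3F/2 gives 48 − (3/2 − 1)·F = 2, so F = 92 and E = 138.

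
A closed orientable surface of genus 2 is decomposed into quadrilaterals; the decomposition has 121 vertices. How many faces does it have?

123

χ = 2 − 2·2 = -2, and every face is a square so 4F = 2E.
V − E + F = -2 with E = 4F/2 gives 121 − (4/2 − 1)·F = -2, so F = 123 and E = 246.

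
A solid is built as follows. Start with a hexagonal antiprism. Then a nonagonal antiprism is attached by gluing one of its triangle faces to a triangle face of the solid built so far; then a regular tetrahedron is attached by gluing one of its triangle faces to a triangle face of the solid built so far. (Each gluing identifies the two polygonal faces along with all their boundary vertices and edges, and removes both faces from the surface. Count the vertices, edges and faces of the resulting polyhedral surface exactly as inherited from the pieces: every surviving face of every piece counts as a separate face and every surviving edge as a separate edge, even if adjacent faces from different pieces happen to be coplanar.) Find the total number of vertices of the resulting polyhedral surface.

A hexagonal antiprism: V=12, E=24, F=14.
Attach a nonagonal antiprism (V=18, E=36, F=20) along a 3-gon: merge 3 vertices and 3 edges, delete both glued faces → V=27, E=57, F=32.
Attach a regular tetrahedron (V=4, E=6, F=4) along a 3-gon: merge 3 vertices and 3 edges, delete both glued faces → V=28, E=60, F=34.
Check: V − E + F = 28 − 60 + 34 = 2.

28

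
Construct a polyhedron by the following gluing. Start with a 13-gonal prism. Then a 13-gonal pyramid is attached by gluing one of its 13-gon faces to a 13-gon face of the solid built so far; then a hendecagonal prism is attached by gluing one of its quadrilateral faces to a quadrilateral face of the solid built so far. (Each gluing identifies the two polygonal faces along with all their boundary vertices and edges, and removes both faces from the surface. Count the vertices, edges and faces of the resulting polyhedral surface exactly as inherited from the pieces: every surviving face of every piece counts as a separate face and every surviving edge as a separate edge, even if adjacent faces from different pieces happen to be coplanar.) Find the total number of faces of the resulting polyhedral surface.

38

A 13-gonal prism: V=26, E=39, F=15.
Attach a 13-gonal pyramid (V=14, E=26, F=14) along a 13-gon: merge 13 vertices and 13 edges, delete both glued faces → V=27, E=52, F=27.
Attach a hendecagonal prism (V=22, E=33, F=13) along a 4-gon: merge 4 vertices and 4 edges, delete both glued faces → V=45, E=81, F=38.
Check: V − E + F = 45 − 81 + 38 = 2.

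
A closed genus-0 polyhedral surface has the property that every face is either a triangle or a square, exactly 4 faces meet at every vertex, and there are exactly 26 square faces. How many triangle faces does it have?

Let x be the number of triangles; then F = 26 + x.
Edge–face incidences: 2E = 4·26 + 3·x = 104 + 3x.
Every vertex has degree 4, so 4V = 2E.
Euler: V − E + F = 2 ⇒ (2E)/4 − E + (26 + x) = 2.
Multiply by 8: 2·(2E) − 4·(2E) + 8·(26 + x) = 16, i.e. 208 + 8x − 2·(104 + 3x) = 16.
Collecting terms: 2x = 16, so x = 8.
Then 2E = 104 + 3·8 = 128, so E = 64, V = 2E/4 = 32, F = 26 + 8 = 34.

8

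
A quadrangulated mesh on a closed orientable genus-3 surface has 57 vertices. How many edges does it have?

122

χ = 2 − 2·3 = -4, and every face is a square so 4F = 2E.
V − E + F = -4 with E = 4F/2 gives 57 − (4/2 − 1)·F = -4, so F = 61 and E = 122.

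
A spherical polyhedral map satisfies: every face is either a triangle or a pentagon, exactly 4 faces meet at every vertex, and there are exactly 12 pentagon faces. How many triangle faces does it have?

20

Let x be the number of triangles; then F = 12 + x.
Edge–face incidences: 2E = 5·12 + 3·x = 60 + 3x.
Every vertex has degree 4, so 4V = 2E.
Euler: V − E + F = 2 ⇒ (2E)/4 − E + (12 + x) = 2.
Multiply by 8: 2·(2E) − 4·(2E) + 8·(12 + x) = 16, i.e. 96 + 8x − 2·(60 + 3x) = 16.
Collecting terms: 2x − 24 = 16, so 2x = 40, so x = 20.
Then 2E = 60 + 3·20 = 120, so E = 60, V = 2E/4 = 30, F = 12 + 20 = 32.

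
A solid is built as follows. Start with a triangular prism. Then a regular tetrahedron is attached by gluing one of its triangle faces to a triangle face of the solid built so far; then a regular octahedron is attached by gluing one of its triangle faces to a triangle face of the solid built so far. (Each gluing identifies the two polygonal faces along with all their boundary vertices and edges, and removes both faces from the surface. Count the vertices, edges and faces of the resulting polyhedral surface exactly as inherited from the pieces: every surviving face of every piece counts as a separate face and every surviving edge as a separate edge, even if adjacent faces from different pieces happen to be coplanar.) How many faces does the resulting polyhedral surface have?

A triangular prism: V=6, E=9, F=5.
Attach a regular tetrahedron (V=4, E=6, F=4) along a 3-gon: merge 3 vertices and 3 edges, delete both glued faces → V=7, E=12, F=7.
Attach a regular octahedron (V=6, E=12, F=8) along a 3-gon: merge 3 vertices and 3 edges, delete both glued faces → V=10, E=21, F=13.
Check: V − E + F = 10 − 21 + 13 = 2.

13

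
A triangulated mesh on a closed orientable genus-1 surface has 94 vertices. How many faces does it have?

χ = 2 − 2·1 = 0, and every face is a triangle so 3F = 2E.
V − E + F = 0 with E = 3F/2 gives 94 − (3/2 − 1)·F = 0, so F = 188 and E = 282.

188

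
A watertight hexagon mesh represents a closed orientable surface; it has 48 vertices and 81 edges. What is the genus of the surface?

4

Every face is a hexagon and each edge borders two faces, so 6F = 2·81, giving F = 27.
χ = V − E + F = 48 − 81 + 27 = -6.
For a closed orientable surface χ = 2 − 2g, so g = (2 − (-6))/2 = 4.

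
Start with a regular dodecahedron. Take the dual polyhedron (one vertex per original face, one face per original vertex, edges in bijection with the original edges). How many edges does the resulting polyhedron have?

The base solid has V = 20, E = 30, F = 12.
The dual swaps V and F and preserves E: V′ = F = 12, E′ = E = 30, F′ = V = 20.

30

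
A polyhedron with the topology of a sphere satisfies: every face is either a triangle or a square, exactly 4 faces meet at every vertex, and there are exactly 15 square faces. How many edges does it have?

Let x be the number of triangles; then F = 15 + x.
Edge–face incidences: 2E = 4·15 + 3·x = 60 + 3x.
Every vertex has degree 4, so 4V = 2E.
Euler: V − E + F = 2 ⇒ (2E)/4 − E + (15 + x) = 2.
Multiply by 8: 2·(2E) − 4·(2E) + 8·(15 + x) = 16, i.e. 120 + 8x − 2·(60 + 3x) = 16.
Collecting terms: 2x = 16, so x = 8.
Then 2E = 60 + 3·8 = 84, so E = 42, V = 2E/4 = 21, F = 15 + 8 = 23.

42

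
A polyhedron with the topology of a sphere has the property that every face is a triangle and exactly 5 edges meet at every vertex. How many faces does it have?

20

Each face has 3 edges and each edge borders two faces, so 2E = 3F.
Each vertex has degree 5, so 5V = 2E and hence V = 3F/5.
Euler: V − E + F = 2 ⇒ (3F/5) − (3F/2) + F = 2.
Multiply by 10: (6 − 15 + 10)F = 20, i.e. 1F = 20.
So F = 20, E = 3·20/2 = 30, V = 3·20/5 = 12.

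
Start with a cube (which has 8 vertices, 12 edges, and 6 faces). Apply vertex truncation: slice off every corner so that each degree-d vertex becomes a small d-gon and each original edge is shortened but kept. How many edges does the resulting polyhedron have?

36

Truncation replaces each original edge-end by a new vertex, so V′ = 2E = 24.
Each original edge survives, and each old vertex of degree d contributes d new edges; summing degrees gives Σd = 2E, so E′ = E + 2E = 3E = 36.
Each original face survives and each original vertex becomes one new face: F′ = F + V = 14.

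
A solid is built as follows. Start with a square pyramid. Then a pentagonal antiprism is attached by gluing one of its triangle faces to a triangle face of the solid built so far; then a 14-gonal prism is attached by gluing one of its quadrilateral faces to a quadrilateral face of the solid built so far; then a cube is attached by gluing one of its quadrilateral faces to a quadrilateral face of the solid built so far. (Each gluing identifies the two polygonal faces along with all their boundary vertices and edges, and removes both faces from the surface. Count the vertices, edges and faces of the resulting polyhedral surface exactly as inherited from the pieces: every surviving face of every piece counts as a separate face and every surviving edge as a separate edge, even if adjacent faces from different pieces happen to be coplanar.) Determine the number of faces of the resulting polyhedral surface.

33

A square pyramid: V=5, E=8, F=5.
Attach a pentagonal antiprism (V=10, E=20, F=12) along a 3-gon: merge 3 vertices and 3 edges, delete both glued faces → V=12, E=25, F=15.
Attach a 14-gonal prism (V=28, E=42, F=16) along a 4-gon: merge 4 vertices and 4 edges, delete both glued faces → V=36, E=63, F=29.
Attach a cube (V=8, E=12, F=6) along a 4-gon: merge 4 vertices and 4 edges, delete both glued faces → V=40, E=71, F=33.
Check: V − E + F = 40 − 71 + 33 = 2.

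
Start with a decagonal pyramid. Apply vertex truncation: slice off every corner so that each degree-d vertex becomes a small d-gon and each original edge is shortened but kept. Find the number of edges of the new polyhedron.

The base solid has V = 11, E = 20, F = 11.
Truncation replaces each original edge-end by a new vertex, so V′ = 2E = 40.
Each original edge survives, and each old vertex of degree d contributes d new edges; summing degrees gives Σd = 2E, so E′ = E + 2E = 3E = 60.
Each original face survives and each original vertex becomes one new face: F′ = F + V = 22.

60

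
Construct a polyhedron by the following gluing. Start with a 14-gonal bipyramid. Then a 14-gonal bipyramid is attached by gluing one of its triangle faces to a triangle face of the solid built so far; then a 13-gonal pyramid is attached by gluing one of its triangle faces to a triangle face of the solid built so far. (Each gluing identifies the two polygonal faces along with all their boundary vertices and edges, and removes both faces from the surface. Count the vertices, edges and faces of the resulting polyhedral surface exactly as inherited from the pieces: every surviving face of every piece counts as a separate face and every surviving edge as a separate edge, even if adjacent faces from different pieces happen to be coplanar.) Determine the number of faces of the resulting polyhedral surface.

A 14-gonal bipyramid: V=16, E=42, F=28.
Attach a 14-gonal bipyramid (V=16, E=42, F=28) along a 3-gon: merge 3 vertices and 3 edges, delete both glued faces → V=29, E=81, F=54.
Attach a 13-gonal pyramid (V=14, E=26, F=14) along a 3-gon: merge 3 vertices and 3 edges, delete both glued faces → V=40, E=104, F=66.
Check: V − E + F = 40 − 104 + 66 = 2.

66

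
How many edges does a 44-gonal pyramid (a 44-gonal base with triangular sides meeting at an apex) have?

88

A pyramid on an n-gon base has one n-gon and n triangles: V = 44 + 1 = 45, E = 2·44 = 88, F = 44 + 1 = 45.
Check: V − E + F = 45 − 88 + 45 = 2.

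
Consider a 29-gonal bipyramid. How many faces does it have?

A bipyramid over an n-gon has 2n triangular faces and n + 2 vertices: V = 29 + 2 = 31, E = 3·29 = 87, F = 2·29 = 58.

58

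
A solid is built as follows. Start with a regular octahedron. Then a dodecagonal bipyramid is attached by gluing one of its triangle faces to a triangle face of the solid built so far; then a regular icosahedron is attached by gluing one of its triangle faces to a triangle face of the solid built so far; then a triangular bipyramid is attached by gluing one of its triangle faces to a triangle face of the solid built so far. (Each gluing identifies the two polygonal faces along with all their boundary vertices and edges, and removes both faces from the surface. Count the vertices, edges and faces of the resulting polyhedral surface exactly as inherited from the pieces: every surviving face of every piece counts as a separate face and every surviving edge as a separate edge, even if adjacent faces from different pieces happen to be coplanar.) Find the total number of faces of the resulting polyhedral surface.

A regular octahedron: V=6, E=12, F=8.
Attach a dodecagonal bipyramid (V=14, E=36, F=24) along a 3-gon: merge 3 vertices and 3 edges, delete both glued faces → V=17, E=45, F=30.
Attach a regular icosahedron (V=12, E=30, F=20) along a 3-gon: merge 3 vertices and 3 edges, delete both glued faces → V=26, E=72, F=48.
Attach a triangular bipyramid (V=5, E=9, F=6) along a 3-gon: merge 3 vertices and 3 edges, delete both glued faces → V=28, E=78, F=52.
Check: V − E + F = 28 − 78 + 52 = 2.

52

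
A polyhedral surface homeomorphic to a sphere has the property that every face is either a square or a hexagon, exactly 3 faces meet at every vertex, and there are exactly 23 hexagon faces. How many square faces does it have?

6

Let x be the number of squares; then F = 23 + x.
Edge–face incidences: 2E = 6·23 + 4·x = 138 + 4x.
Every vertex has degree 3, so 3V = 2E.
Euler: V − E + F = 2 ⇒ (2E)/3 − E + (23 + x) = 2.
Multiply by 6: 2·(2E) − 3·(2E) + 6·(23 + x) = 12, i.e. 138 + 6x − (138 + 4x) = 12.
Collecting terms: 2x = 12, so x = 6.
Then 2E = 138 + 4·6 = 162, so E = 81, V = 2E/3 = 54, F = 23 + 6 = 29.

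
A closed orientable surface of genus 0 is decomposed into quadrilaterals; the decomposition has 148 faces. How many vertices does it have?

χ = 2 − 2·0 = 2, and every face is a square so 4F = 2E.
E = 4·148/2 = 296. Then V = 2 + E − F = 2 + 296 − 148 = 150.

150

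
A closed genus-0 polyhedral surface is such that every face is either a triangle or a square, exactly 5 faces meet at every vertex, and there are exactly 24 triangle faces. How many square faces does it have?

2

Let x be the number of squares; then F = 24 + x.
Edge–face incidences: 2E = 3·24 + 4·x = 72 + 4x.
Every vertex has degree 5, so 5V = 2E.
Euler: V − E + F = 2 ⇒ (2E)/5 − E + (24 + x) = 2.
Multiply by 10: 2·(2E) − 5·(2E) + 10·(24 + x) = 20, i.e. 240 + 10x − 3·(72 + 4x) = 20.
Collecting terms: −2x + 24 = 20, so −2x = −4, so x = 2.
Then 2E = 72 + 4·2 = 80, so E = 40, V = 2E/5 = 16, F = 24 + 2 = 26.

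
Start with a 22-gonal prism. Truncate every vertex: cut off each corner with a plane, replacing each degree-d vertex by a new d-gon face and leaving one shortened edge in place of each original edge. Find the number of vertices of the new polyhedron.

The base solid has V = 44, E = 66, F = 24.
Truncation replaces each original edge-end by a new vertex, so V′ = 2E = 132.
Each original edge survives, and each old vertex of degree d contributes d new edges; summing degrees gives Σd = 2E, so E′ = E + 2E = 3E = 198.
Each original face survives and each original vertex becomes one new face: F′ = F + V = 68.

132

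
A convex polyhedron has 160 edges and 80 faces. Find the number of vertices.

82

Here V − E + F = 2.
V = 2 + E − F = 2 + 160 − 80 = 82.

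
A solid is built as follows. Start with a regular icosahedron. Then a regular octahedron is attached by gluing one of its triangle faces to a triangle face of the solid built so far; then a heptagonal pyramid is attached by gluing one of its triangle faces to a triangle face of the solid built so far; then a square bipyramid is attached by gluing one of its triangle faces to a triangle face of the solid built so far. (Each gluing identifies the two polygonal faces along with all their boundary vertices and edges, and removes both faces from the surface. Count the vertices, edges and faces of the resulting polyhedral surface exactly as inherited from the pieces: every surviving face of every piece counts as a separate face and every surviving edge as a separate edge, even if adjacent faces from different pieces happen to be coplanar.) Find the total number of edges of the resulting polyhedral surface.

A regular icosahedron: V=12, E=30, F=20.
Attach a regular octahedron (V=6, E=12, F=8) along a 3-gon: merge 3 vertices and 3 edges, delete both glued faces → V=15, E=39, F=26.
Attach a heptagonal pyramid (V=8, E=14, F=8) along a 3-gon: merge 3 vertices and 3 edges, delete both glued faces → V=20, E=50, F=32.
Attach a square bipyramid (V=6, E=12, F=8) along a 3-gon: merge 3 vertices and 3 edges, delete both glued faces → V=23, E=59, F=38.
Check: V − E + F = 23 − 59 + 38 = 2.

59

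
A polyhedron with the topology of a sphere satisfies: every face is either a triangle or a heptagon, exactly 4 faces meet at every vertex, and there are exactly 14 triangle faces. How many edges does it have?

28

Let x be the number of heptagons; then F = 14 + x.
Edge–face incidences: 2E = 3·14 + 7·x = 42 + 7x.
Every vertex has degree 4, so 4V = 2E.
Euler: V − E + F = 2 ⇒ (2E)/4 − E + (14 + x) = 2.
Multiply by 8: 2·(2E) − 4·(2E) + 8·(14 + x) = 16, i.e. 112 + 8x − 2·(42 + 7x) = 16.
Collecting terms: −6x + 28 = 16, so −6x = −12, so x = 2.
Then 2E = 42 + 7·2 = 56, so E = 28, V = 2E/4 = 14, F = 14 + 2 = 16.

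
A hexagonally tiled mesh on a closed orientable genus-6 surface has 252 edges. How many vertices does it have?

158

χ = 2 − 2·6 = -10, and every face is a hexagon so 6F = 2E.
F = 2E/6 = 84. Then V = -10 + E − F = -10 + 252 − 84 = 158.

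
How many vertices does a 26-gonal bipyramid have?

A bipyramid over an n-gon has 2n triangular faces and n + 2 vertices: V = 26 + 2 = 28, E = 3·26 = 78, F = 2·26 = 52.

28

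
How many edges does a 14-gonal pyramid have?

A pyramid on an n-gon base has one n-gon and n triangles: V = 14 + 1 = 15, E = 2·14 = 28, F = 14 + 1 = 15.

28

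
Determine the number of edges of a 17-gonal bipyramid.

A bipyramid over an n-gon has 2n triangular faces and n + 2 vertices: V = 17 + 2 = 19, E = 3·17 = 51, F = 2·17 = 34.
Check: V − E + F = 19 − 51 + 34 = 2.

51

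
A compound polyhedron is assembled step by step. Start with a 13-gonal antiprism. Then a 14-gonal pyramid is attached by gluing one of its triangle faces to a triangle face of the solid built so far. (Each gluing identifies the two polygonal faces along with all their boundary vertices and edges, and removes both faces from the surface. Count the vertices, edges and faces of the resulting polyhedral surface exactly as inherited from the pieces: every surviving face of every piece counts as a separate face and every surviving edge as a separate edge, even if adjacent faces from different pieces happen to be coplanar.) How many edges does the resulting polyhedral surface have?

77

A 13-gonal antiprism: V=26, E=52, F=28.
Attach a 14-gonal pyramid (V=15, E=28, F=15) along a 3-gon: merge 3 vertices and 3 edges, delete both glued faces → V=38, E=77, F=41.
Check: V − E + F = 38 − 77 + 41 = 2.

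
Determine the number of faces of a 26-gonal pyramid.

27

A pyramid on an n-gon base has one n-gon and n triangles: V = 26 + 1 = 27, E = 2·26 = 52, F = 26 + 1 = 27.
Check: V − E + F = 27 − 52 + 27 = 2.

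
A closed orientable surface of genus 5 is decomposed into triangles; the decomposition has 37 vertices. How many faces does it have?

χ = 2 − 2·5 = -8, and every face is a triangle so 3F = 2E.
V − E + F = -8 with E = 3F/2 gives 37 − (3/2 − 1)·F = -8, so F = 90 and E = 135.

90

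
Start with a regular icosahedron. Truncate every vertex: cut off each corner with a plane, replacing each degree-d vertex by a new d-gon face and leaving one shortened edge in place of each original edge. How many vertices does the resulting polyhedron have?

The base solid has V = 12, E = 30, F = 20.
Truncation replaces each original edge-end by a new vertex, so V′ = 2E = 60.
Each original edge survives, and each old vertex of degree d contributes d new edges; summing degrees gives Σd = 2E, so E′ = E + 2E = 3E = 90.
Each original face survives and each original vertex becomes one new face: F′ = F + V = 32.

60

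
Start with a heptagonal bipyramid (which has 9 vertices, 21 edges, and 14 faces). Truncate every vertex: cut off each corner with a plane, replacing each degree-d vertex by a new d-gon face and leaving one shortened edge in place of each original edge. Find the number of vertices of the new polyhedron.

42

Truncation replaces each original edge-end by a new vertex, so V′ = 2E = 42.
Each original edge survives, and each old vertex of degree d contributes d new edges; summing degrees gives Σd = 2E, so E′ = E + 2E = 3E = 63.
Each original face survives and each original vertex becomes one new face: F′ = F + V = 23.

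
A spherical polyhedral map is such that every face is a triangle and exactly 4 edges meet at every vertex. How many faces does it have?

Each face has 3 edges and each edge borders two faces, so 2E = 3F.
Each vertex has degree 4, so 4V = 2E and hence V = 3F/4.
Euler: V − E + F = 2 ⇒ (3F/4) − (3F/2) + F = 2.
Multiply by 8: (6 − 12 + 8)F = 16, i.e. 2F = 16.
So F = 8, E = 3·8/2 = 12, V = 3·8/4 = 6.

8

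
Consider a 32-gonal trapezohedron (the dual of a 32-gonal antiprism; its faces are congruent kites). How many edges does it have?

128

The n-trapezohedron (dual of the n-antiprism) has V = 2·32 + 2 = 66, E = 4·32 = 128, F = 2·32 = 64.
Check: V − E + F = 66 − 128 + 64 = 2.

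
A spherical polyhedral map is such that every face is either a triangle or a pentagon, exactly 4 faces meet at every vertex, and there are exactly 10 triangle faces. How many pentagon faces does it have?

2

Let x be the number of pentagons; then F = 10 + x.
Edge–face incidences: 2E = 3·10 + 5·x = 30 + 5x.
Every vertex has degree 4, so 4V = 2E.
Euler: V − E + F = 2 ⇒ (2E)/4 − E + (10 + x) = 2.
Multiply by 8: 2·(2E) − 4·(2E) + 8·(10 + x) = 16, i.e. 80 + 8x − 2·(30 + 5x) = 16.
Collecting terms: −2x + 20 = 16, so −2x = −4, so x = 2.
Then 2E = 30 + 5·2 = 40, so E = 20, V = 2E/4 = 10, F = 10 + 2 = 12.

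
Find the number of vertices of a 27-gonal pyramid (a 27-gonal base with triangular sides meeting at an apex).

28

A pyramid on an n-gon base has one n-gon and n triangles: V = 27 + 1 = 28, E = 2·27 = 54, F = 27 + 1 = 28.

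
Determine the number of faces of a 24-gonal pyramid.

A pyramid on an n-gon base has one n-gon and n triangles: V = 24 + 1 = 25, E = 2·24 = 48, F = 24 + 1 = 25.

25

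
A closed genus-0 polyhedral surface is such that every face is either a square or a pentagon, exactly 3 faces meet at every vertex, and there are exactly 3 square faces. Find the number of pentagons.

Let x be the number of pentagons; then F = 3 + x.
Edge–face incidences: 2E = 4·3 + 5·x = 12 + 5x.
Every vertex has degree 3, so 3V = 2E.
Euler: V − E + F = 2 ⇒ (2E)/3 − E + (3 + x) = 2.
Multiply by 6: 2·(2E) − 3·(2E) + 6·(3 + x) = 12, i.e. 18 + 6x − (12 + 5x) = 12.
Collecting terms: x + 6 = 12, so x = 6.
Then 2E = 12 + 5·6 = 42, so E = 21, V = 2E/3 = 14, F = 3 + 6 = 9.

6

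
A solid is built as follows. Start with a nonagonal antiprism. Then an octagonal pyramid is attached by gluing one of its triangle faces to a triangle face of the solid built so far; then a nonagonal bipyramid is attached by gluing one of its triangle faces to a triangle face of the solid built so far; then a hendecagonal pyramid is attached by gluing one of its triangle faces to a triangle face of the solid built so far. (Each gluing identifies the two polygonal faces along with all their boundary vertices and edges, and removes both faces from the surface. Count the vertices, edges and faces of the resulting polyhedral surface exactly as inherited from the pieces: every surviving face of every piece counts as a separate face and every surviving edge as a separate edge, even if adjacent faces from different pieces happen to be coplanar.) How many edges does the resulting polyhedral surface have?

92

A nonagonal antiprism: V=18, E=36, F=20.
Attach an octagonal pyramid (V=9, E=16, F=9) along a 3-gon: merge 3 vertices and 3 edges, delete both glued faces → V=24, E=49, F=27.
Attach a nonagonal bipyramid (V=11, E=27, F=18) along a 3-gon: merge 3 vertices and 3 edges, delete both glued faces → V=32, E=73, F=43.
Attach a hendecagonal pyramid (V=12, E=22, F=12) along a 3-gon: merge 3 vertices and 3 edges, delete both glued faces → V=41, E=92, F=53.
Check: V − E + F = 41 − 92 + 53 = 2.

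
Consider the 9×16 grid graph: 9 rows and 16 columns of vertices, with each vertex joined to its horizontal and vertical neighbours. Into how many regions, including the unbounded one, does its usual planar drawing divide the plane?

121

The grid has V = 9·16 = 144 vertices and E = 9·15 + 16·8 = 263 edges.
F = 2 − V + E = 2 − 144 + 263 = 121.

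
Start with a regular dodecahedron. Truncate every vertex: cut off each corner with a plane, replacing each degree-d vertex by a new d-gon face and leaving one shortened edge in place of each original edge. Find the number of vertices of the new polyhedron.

60

The base solid has V = 20, E = 30, F = 12.
Truncation replaces each original edge-end by a new vertex, so V′ = 2E = 60.
Each original edge survives, and each old vertex of degree d contributes d new edges; summing degrees gives Σd = 2E, so E′ = E + 2E = 3E = 90.
Each original face survives and each original vertex becomes one new face: F′ = F + V = 32.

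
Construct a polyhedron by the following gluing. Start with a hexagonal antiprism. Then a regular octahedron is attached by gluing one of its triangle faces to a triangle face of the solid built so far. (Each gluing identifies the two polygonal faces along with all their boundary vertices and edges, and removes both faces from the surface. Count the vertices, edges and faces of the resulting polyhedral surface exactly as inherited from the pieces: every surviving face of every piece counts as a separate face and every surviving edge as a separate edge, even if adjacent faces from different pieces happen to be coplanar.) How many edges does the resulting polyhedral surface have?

33

A hexagonal antiprism: V=12, E=24, F=14.
Attach a regular octahedron (V=6, E=12, F=8) along a 3-gon: merge 3 vertices and 3 edges, delete both glued faces → V=15, E=33, F=20.
Check: V − E + F = 15 − 33 + 20 = 2.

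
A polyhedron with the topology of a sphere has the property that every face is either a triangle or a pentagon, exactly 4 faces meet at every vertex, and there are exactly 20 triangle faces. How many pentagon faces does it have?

12

Let x be the number of pentagons; then F = 20 + x.
Edge–face incidences: 2E = 3·20 + 5·x = 60 + 5x.
Every vertex has degree 4, so 4V = 2E.
Euler: V − E + F = 2 ⇒ (2E)/4 − E + (20 + x) = 2.
Multiply by 8: 2·(2E) − 4·(2E) + 8·(20 + x) = 16, i.e. 160 + 8x − 2·(60 + 5x) = 16.
Collecting terms: −2x + 40 = 16, so −2x = −24, so x = 12.
Then 2E = 60 + 5·12 = 120, so E = 60, V = 2E/4 = 30, F = 20 + 12 = 32.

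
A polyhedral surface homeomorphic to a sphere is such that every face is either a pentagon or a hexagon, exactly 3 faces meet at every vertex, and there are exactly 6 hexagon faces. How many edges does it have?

Let x be the number of pentagons; then F = 6 + x.
Edge–face incidences: 2E = 6·6 + 5·x = 36 + 5x.
Every vertex has degree 3, so 3V = 2E.
Euler: V − E + F = 2 ⇒ (2E)/3 − E + (6 + x) = 2.
Multiply by 6: 2·(2E) − 3·(2E) + 6·(6 + x) = 12, i.e. 36 + 6x − (36 + 5x) = 12.
Collecting terms: x = 12.
Then 2E = 36 + 5·12 = 96, so E = 48, V = 2E/3 = 32, F = 6 + 12 = 18.

48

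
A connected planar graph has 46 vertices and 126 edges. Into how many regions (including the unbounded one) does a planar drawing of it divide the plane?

Euler's formula for a connected plane graph: V − E + F = 2, so F = 2 − 46 + 126 = 82.

82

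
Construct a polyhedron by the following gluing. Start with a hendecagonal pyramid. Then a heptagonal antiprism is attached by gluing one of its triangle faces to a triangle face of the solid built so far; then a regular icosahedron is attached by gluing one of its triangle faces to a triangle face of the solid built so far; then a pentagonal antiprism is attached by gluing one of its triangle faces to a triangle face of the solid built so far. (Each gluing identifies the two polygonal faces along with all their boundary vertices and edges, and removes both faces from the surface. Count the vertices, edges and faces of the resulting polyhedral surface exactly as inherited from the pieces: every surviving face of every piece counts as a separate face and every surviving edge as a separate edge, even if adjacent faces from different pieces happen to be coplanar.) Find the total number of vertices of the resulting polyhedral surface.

39

A hendecagonal pyramid: V=12, E=22, F=12.
Attach a heptagonal antiprism (V=14, E=28, F=16) along a 3-gon: merge 3 vertices and 3 edges, delete both glued faces → V=23, E=47, F=26.
Attach a regular icosahedron (V=12, E=30, F=20) along a 3-gon: merge 3 vertices and 3 edges, delete both glued faces → V=32, E=74, F=44.
Attach a pentagonal antiprism (V=10, E=20, F=12) along a 3-gon: merge 3 vertices and 3 edges, delete both glued faces → V=39, E=91, F=54.
Check: V − E + F = 39 − 91 + 54 = 2.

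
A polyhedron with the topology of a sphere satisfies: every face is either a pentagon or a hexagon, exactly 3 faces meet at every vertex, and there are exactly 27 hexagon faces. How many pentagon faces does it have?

12

Let x be the number of pentagons; then F = 27 + x.
Edge–face incidences: 2E = 6·27 + 5·x = 162 + 5x.
Every vertex has degree 3, so 3V = 2E.
Euler: V − E + F = 2 ⇒ (2E)/3 − E + (27 + x) = 2.
Multiply by 6: 2·(2E) − 3·(2E) + 6·(27 + x) = 12, i.e. 162 + 6x − (162 + 5x) = 12.
Collecting terms: x = 12.
Then 2E = 162 + 5·12 = 222, so E = 111, V = 2E/3 = 74, F = 27 + 12 = 39.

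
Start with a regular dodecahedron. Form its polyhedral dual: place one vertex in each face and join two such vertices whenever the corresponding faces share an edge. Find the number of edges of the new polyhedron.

The base solid has V = 20, E = 30, F = 12.
The dual swaps V and F and preserves E: V′ = F = 12, E′ = E = 30, F′ = V = 20.

30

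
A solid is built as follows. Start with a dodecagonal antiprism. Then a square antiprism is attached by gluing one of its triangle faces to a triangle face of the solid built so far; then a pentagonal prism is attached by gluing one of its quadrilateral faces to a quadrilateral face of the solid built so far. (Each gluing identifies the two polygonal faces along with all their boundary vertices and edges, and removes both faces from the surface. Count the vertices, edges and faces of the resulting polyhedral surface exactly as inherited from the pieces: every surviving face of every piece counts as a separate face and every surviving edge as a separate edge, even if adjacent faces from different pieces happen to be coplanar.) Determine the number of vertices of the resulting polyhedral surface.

35

A dodecagonal antiprism: V=24, E=48, F=26.
Attach a square antiprism (V=8, E=16, F=10) along a 3-gon: merge 3 vertices and 3 edges, delete both glued faces → V=29, E=61, F=34.
Attach a pentagonal prism (V=10, E=15, F=7) along a 4-gon: merge 4 vertices and 4 edges, delete both glued faces → V=35, E=72, F=39.
Check: V − E + F = 35 − 72 + 39 = 2.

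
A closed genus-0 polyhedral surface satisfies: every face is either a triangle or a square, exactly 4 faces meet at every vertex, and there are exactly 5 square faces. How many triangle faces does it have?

8

Let x be the number of triangles; then F = 5 + x.
Edge–face incidences: 2E = 4·5 + 3·x = 20 + 3x.
Every vertex has degree 4, so 4V = 2E.
Euler: V − E + F = 2 ⇒ (2E)/4 − E + (5 + x) = 2.
Multiply by 8: 2·(2E) − 4·(2E) + 8·(5 + x) = 16, i.e. 40 + 8x − 2·(20 + 3x) = 16.
Collecting terms: 2x = 16, so x = 8.
Then 2E = 20 + 3·8 = 44, so E = 22, V = 2E/4 = 11, F = 5 + 8 = 13.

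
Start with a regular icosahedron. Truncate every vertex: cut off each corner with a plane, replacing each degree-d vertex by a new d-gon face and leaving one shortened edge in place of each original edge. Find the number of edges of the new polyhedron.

90

The base solid has V = 12, E = 30, F = 20.
Truncation replaces each original edge-end by a new vertex, so V′ = 2E = 60.
Each original edge survives, and each old vertex of degree d contributes d new edges; summing degrees gives Σd = 2E, so E′ = E + 2E = 3E = 90.
Each original face survives and each original vertex becomes one new face: F′ = F + V = 32.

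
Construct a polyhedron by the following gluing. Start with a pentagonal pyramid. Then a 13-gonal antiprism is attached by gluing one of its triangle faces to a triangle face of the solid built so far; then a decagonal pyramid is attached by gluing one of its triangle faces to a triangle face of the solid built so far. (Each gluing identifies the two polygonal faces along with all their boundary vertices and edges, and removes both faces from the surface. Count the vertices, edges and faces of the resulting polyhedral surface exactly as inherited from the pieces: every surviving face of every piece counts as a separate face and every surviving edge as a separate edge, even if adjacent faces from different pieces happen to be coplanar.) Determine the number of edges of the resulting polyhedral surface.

A pentagonal pyramid: V=6, E=10, F=6.
Attach a 13-gonal antiprism (V=26, E=52, F=28) along a 3-gon: merge 3 vertices and 3 edges, delete both glued faces → V=29, E=59, F=32.
Attach a decagonal pyramid (V=11, E=20, F=11) along a 3-gon: merge 3 vertices and 3 edges, delete both glued faces → V=37, E=76, F=41.
Check: V − E + F = 37 − 76 + 41 = 2.

76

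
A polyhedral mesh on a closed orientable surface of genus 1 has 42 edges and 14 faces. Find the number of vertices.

28

For a closed orientable surface of genus 1, χ = 2 − 2·1 = 0.
V = 0 + E − F = 0 + 42 − 14 = 28.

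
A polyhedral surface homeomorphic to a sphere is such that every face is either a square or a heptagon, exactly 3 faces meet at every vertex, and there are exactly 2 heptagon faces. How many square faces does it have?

Let x be the number of squares; then F = 2 + x.
Edge–face incidences: 2E = 7·2 + 4·x = 14 + 4x.
Every vertex has degree 3, so 3V = 2E.
Euler: V − E + F = 2 ⇒ (2E)/3 − E + (2 + x) = 2.
Multiply by 6: 2·(2E) − 3·(2E) + 6·(2 + x) = 12, i.e. 12 + 6x − (14 + 4x) = 12.
Collecting terms: 2x − 2 = 12, so 2x = 14, so x = 7.
Then 2E = 14 + 4·7 = 42, so E = 21, V = 2E/3 = 14, F = 2 + 7 = 9.

7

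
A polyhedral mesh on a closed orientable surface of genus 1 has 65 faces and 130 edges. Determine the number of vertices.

For a closed orientable surface of genus 1, χ = 2 − 2·1 = 0.
V = 0 + E − F = 0 + 130 − 65 = 65.

65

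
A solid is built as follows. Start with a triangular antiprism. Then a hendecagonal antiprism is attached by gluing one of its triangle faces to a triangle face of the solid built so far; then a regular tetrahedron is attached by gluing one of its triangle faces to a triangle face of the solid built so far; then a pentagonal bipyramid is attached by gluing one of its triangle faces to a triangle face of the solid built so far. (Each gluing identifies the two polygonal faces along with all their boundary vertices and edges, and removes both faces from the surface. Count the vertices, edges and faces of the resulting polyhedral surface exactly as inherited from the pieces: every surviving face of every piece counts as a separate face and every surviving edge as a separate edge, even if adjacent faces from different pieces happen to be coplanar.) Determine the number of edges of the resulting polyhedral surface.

A triangular antiprism: V=6, E=12, F=8.
Attach a hendecagonal antiprism (V=22, E=44, F=24) along a 3-gon: merge 3 vertices and 3 edges, delete both glued faces → V=25, E=53, F=30.
Attach a regular tetrahedron (V=4, E=6, F=4) along a 3-gon: merge 3 vertices and 3 edges, delete both glued faces → V=26, E=56, F=32.
Attach a pentagonal bipyramid (V=7, E=15, F=10) along a 3-gon: merge 3 vertices and 3 edges, delete both glued faces → V=30, E=68, F=40.
Check: V − E + F = 30 − 68 + 40 = 2.

68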